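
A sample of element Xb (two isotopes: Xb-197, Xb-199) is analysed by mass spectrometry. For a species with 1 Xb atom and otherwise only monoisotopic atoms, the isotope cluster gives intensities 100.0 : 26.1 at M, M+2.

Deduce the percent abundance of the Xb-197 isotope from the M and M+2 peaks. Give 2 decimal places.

79.30%

If p is the fraction of Xb that is Xb-197, then I(M+2)/I(M) = [C(1,1)·p^0·(1−p)] / p^1 = 1·(1−p)/p = 26.1/100.0 = 0.2610
(1−p)/p = 0.2610/1 = 0.2610  ⇒  p = 1/(1 + 0.2610) = 0.7930
Xb-197: 79.30%, Xb-199: 20.70%.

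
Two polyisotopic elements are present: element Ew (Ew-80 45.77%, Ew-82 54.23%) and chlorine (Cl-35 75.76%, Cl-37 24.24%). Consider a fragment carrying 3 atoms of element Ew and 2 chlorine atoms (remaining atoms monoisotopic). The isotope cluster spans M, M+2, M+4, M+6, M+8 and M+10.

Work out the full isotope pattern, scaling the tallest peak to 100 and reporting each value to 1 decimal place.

15.2 : 63.7 : 100.0 : 71.7 : 22.7 : 2.6

Element Ew pattern (n=3): 0.09588325 : 0.34081813 : 0.403814 : 0.15948462
Chlorine pattern (n=2): 0.57395776 : 0.36728448 : 0.05875776
Convolve the two distributions (both contribute in 2-u steps):
  M: 0.09588325×0.57395776 = 0.055033
  M+2: 0.09588325×0.36728448 + 0.34081813×0.57395776 = 0.230832
  M+4: 0.09588325×0.05875776 + 0.34081813×0.36728448 + 0.403814×0.57395776 = 0.362583
  M+6: 0.34081813×0.05875776 + 0.403814×0.36728448 + 0.15948462×0.57395776 = 0.259878
  M+8: 0.403814×0.05875776 + 0.15948462×0.36728448 = 0.082303
  M+10: 0.15948462×0.05875776 = 0.009371
Scale to base peak (0.362583) = 100: 15.2 : 63.7 : 100.0 : 71.7 : 22.7 : 2.6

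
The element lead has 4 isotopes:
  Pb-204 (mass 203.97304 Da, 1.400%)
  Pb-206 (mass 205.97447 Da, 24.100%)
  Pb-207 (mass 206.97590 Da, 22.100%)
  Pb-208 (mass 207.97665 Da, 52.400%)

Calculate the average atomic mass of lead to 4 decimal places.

207.2169 Da

The abundance-weighted mean is 0.01400 × 203.97304 + 0.24100 × 205.97447 + 0.22100 × 206.97590 + 0.52400 × 207.97665
= 2.855623 + 49.639847 + 45.741674 + 108.979765 = 207.216909 Da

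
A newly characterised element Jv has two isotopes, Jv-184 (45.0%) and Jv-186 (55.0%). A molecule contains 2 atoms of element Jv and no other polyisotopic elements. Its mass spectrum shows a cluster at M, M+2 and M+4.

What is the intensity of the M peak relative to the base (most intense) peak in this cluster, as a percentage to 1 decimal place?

40.9%

Binomial terms of (0.450 + 0.550)^2: M 0.2025, M+2 0.4950, M+4 0.3025 → M+2 is the base peak.
P(M+2) = C(2,1) × 0.450^1 × 0.550^1 = 2 × 0.4500 × 0.5500 = 0.495000 (base)
P(M) = C(2,0) × 0.450^2 × 0.550^0 = 1 × 0.2025 × 1.0000 = 0.202500
Relative intensity = 0.202500 / 0.495000 × 100 = 40.9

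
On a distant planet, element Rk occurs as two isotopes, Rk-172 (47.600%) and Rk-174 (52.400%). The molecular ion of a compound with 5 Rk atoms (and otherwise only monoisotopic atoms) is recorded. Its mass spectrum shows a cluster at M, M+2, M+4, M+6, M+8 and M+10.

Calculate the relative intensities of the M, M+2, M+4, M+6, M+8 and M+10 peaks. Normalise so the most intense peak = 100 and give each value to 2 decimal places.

7.50 : 41.26 : 90.84 : 100.00 : 55.04 : 12.12

The 5 Rk atoms are independent, so intensities follow the terms of (0.47600 + 0.52400)^5.
P(M) = 0.47600^5 = 0.024436
P(M+2) = 5 × 0.47600^4 × 0.52400^1 = 0.134502
P(M+4) = 10 × 0.47600^3 × 0.52400^2 = 0.296131
P(M+6) = 10 × 0.47600^2 × 0.52400^3 = 0.325993
P(M+8) = 5 × 0.47600^1 × 0.52400^4 = 0.179433
P(M+10) = 0.52400^5 = 0.039505
The M+6 peak is largest (0.325993); scaling to 100 gives 7.50 : 41.26 : 90.84 : 100.00 : 55.04 : 12.12.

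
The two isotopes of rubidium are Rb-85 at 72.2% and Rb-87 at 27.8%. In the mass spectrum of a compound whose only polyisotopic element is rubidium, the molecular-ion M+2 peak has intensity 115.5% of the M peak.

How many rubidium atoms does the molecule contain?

3

With n Rb atoms, P(M+2)/P(M) = C(n,1)·p^(n−1)q / p^n = n·q/p = n · 0.278/0.722.
n = 1.155 × 0.722/0.278 = 3.00 ≈ 3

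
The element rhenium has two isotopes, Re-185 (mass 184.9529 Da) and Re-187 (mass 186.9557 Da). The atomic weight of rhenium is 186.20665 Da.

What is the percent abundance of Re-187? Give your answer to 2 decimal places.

62.60%

Writing the weighted mean with unknown fraction x of Re-185:
184.9529·x + 186.9557·(1 − x) = 186.20665
(184.9529 − 186.9557)·x = 186.20665 − 186.9557
x = -0.74905 / -2.0028 = 0.37400 → 37.40% Re-185, 62.60% Re-187.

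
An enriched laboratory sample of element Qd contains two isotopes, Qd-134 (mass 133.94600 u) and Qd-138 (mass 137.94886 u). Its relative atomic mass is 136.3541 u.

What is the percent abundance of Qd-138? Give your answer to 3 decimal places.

60.159%

With x = fraction of Qd-134 (so Qd-138 is 1 − x):
133.94600·x + 137.94886·(1 − x) = 136.3541
(133.94600 − 137.94886)·x = 136.3541 − 137.94886
x = -1.59476 / -4.00286 = 0.39841 → 39.841% Qd-134, 60.159% Qd-138.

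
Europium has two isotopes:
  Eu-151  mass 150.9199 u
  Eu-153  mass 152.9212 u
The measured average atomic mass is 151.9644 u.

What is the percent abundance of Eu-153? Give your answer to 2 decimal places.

With x = fraction of Eu-151 (so Eu-153 is 1 − x):
150.9199·x + 152.9212·(1 − x) = 151.9644
(150.9199 − 152.9212)·x = 151.9644 − 152.9212
x = -0.9568 / -2.0013 = 0.47809 → 47.81% Eu-151, 52.19% Eu-153.

52.19%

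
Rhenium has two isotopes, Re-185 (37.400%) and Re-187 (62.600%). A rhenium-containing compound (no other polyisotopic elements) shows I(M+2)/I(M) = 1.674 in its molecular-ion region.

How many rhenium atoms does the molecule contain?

The M+2/M ratio from n Re atoms is n · q/p = n · 0.62600/0.37400.
n = 1.674 × 0.37400/0.62600 = 1.00 ≈ 1

1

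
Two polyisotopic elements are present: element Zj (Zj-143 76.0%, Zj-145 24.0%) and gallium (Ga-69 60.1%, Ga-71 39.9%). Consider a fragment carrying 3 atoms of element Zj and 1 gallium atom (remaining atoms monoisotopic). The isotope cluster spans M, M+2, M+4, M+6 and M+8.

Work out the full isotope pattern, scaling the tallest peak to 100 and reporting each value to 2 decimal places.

62.06 : 100.00 : 57.60 : 14.28 : 1.30

Element Zj pattern (n=3): 0.438976 : 0.415872 : 0.131328 : 0.013824
Gallium pattern (n=1): 0.6010 : 0.3990
Convolve the two distributions (both contribute in 2-u steps):
  M: 0.438976×0.6010 = 0.263825
  M+2: 0.438976×0.3990 + 0.415872×0.6010 = 0.425090
  M+4: 0.415872×0.3990 + 0.131328×0.6010 = 0.244861
  M+6: 0.131328×0.3990 + 0.013824×0.6010 = 0.060708
  M+8: 0.013824×0.3990 = 0.005516
Scale to base peak (0.425090) = 100: 62.06 : 100.00 : 57.60 : 14.28 : 1.30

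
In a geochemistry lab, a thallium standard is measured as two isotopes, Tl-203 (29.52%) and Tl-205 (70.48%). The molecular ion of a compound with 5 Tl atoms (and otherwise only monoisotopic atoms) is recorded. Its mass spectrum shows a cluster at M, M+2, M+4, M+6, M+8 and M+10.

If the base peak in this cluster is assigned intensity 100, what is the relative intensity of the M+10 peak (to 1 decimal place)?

Binomial terms of (0.2952 + 0.7048)^5: M 0.0022, M+2 0.0268, M+4 0.1278, M+6 0.3051, M+8 0.3642, M+10 0.1739 → M+8 is the base peak.
P(M+8) = C(5,4) × 0.2952^1 × 0.7048^4 = 5 × 0.2952 × 0.24675365 = 0.364208 (base)
P(M+10) = C(5,5) × 0.2952^0 × 0.7048^5 = 1 × 1.0000 × 0.17391197 = 0.173912
Relative intensity = 0.173912 / 0.364208 × 100 = 47.8

47.8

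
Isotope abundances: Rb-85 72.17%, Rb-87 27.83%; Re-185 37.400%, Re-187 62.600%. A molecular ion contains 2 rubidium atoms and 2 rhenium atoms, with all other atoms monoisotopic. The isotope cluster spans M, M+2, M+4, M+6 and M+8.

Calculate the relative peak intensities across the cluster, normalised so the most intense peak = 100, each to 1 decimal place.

18.1 : 74.5 : 100.0 : 48.1 : 7.5

Rubidium pattern (n=2): 0.52085089 : 0.40169822 : 0.07745089
Rhenium pattern (n=2): 0.139876 : 0.468248 : 0.391876
Convolve the two distributions (both contribute in 2-u steps):
  M: 0.52085089×0.139876 = 0.072855
  M+2: 0.52085089×0.468248 + 0.40169822×0.139876 = 0.300075
  M+4: 0.52085089×0.391876 + 0.40169822×0.468248 + 0.07745089×0.139876 = 0.403037
  M+6: 0.40169822×0.391876 + 0.07745089×0.468248 = 0.193682
  M+8: 0.07745089×0.391876 = 0.030351
Scale to base peak (0.403037) = 100: 18.1 : 74.5 : 100.0 : 48.1 : 7.5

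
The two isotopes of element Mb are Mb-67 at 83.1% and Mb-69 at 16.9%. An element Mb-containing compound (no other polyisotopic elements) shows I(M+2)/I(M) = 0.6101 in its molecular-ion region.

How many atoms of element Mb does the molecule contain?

3

With n Mb atoms, P(M+2)/P(M) = C(n,1)·p^(n−1)q / p^n = n·q/p = n · 0.169/0.831.
n = 0.6101 × 0.831/0.169 = 3.00 ≈ 3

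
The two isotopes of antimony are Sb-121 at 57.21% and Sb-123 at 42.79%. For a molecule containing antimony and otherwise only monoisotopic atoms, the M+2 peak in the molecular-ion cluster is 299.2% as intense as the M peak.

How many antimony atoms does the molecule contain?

4

For n independent Sb atoms, I(M+2)/I(M) = n · (abundance Sb-123) / (abundance Sb-121) = n · 0.4279/0.5721.
n = 2.992 × 0.5721/0.4279 = 4.00 ≈ 4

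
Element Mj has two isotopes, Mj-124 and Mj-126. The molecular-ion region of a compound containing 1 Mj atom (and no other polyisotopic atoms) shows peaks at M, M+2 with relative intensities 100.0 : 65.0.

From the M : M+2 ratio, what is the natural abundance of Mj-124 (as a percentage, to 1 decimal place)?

Write p for the Mj-124 fraction. I(M+2)/I(M) = [C(1,1)·p^0·(1−p)] / p^1 = 1·(1−p)/p = 65.0/100.0 = 0.6500
(1−p)/p = 0.6500/1 = 0.6500  ⇒  p = 1/(1 + 0.6500) = 0.6061
Mj-124: 60.6%, Mj-126: 39.4%.

60.6%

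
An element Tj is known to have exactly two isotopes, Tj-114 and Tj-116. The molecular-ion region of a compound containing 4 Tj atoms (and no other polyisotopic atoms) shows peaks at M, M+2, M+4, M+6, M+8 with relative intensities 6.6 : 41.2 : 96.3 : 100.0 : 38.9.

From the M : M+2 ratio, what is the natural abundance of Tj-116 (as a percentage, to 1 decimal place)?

Write p for the Tj-114 fraction. I(M+2)/I(M) = [C(4,1)·p^3·(1−p)] / p^4 = 4·(1−p)/p = 41.2/6.6 = 6.2424
(1−p)/p = 6.2424/4 = 1.5606  ⇒  p = 1/(1 + 1.5606) = 0.3905
Tj-114: 39.1%, Tj-116: 60.9%.

60.9%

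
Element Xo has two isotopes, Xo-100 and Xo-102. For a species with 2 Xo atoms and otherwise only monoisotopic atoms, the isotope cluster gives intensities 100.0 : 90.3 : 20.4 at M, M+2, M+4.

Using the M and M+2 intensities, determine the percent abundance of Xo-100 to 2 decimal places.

If p is the fraction of Xo that is Xo-100, then I(M+2)/I(M) = [C(2,1)·p^1·(1−p)] / p^2 = 2·(1−p)/p = 90.3/100.0 = 0.9030
(1−p)/p = 0.9030/2 = 0.4515  ⇒  p = 1/(1 + 0.4515) = 0.6889
Xo-100: 68.89%, Xo-102: 31.11%.

68.89%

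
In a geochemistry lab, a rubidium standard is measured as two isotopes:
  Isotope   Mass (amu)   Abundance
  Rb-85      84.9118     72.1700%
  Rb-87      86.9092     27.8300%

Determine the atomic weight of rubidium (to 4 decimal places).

85.4677 amu

Ar = Σ fᵢ·mᵢ = 0.721700 × 84.9118 + 0.278300 × 86.9092
= 61.28085 + 24.18683 = 85.46768 amu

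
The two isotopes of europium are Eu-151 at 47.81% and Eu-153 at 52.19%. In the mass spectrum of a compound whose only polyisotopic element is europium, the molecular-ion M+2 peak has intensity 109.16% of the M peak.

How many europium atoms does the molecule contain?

1

For n independent Eu atoms, I(M+2)/I(M) = n · (abundance Eu-153) / (abundance Eu-151) = n · 0.5219/0.4781.
n = 1.0916 × 0.4781/0.5219 = 1.00 ≈ 1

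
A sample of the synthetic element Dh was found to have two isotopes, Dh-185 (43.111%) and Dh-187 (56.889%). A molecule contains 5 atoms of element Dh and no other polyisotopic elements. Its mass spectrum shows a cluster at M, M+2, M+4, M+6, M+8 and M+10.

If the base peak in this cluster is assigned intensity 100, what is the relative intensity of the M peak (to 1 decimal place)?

(0.43111 + 0.56889)^5 gives M 0.0149, M+2 0.0983, M+4 0.2593, M+6 0.3422, M+8 0.2258, M+10 0.0596; the largest is M+6.
P(M+6) = C(5,3) × 0.43111^2 × 0.56889^3 = 10 × 0.18585583 × 0.18411319 = 0.342185 (base)
P(M) = C(5,0) × 0.43111^5 × 0.56889^0 = 1 × 0.01489157 × 1.0000 = 0.014892
Relative intensity = 0.014892 / 0.342185 × 100 = 4.4

4.4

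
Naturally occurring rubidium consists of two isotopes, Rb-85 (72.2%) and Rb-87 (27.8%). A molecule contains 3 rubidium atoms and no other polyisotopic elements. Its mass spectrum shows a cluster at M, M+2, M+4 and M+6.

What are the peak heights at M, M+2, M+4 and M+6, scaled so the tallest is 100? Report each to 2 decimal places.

86.57 : 100.00 : 38.50 : 4.94

Each Rb atom is independently Rb-85 (p = 0.722) or Rb-87 (q = 0.278); the cluster is the binomial expansion (p + q)^3.
P(M) = 0.722^3 = 0.376367
P(M+2) = 3 × 0.722^2 × 0.278^1 = 0.434751
P(M+4) = 3 × 0.722^1 × 0.278^2 = 0.167397
P(M+6) = 0.278^3 = 0.021485
The M+2 peak is largest (0.434751); scaling to 100 gives 86.57 : 100.00 : 38.50 : 4.94.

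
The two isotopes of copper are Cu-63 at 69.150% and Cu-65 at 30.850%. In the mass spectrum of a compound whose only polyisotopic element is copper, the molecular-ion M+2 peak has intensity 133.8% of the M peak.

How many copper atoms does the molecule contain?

The M+2/M ratio from n Cu atoms is n · q/p = n · 0.30850/0.69150.
n = 1.338 × 0.69150/0.30850 = 3.00 ≈ 3

3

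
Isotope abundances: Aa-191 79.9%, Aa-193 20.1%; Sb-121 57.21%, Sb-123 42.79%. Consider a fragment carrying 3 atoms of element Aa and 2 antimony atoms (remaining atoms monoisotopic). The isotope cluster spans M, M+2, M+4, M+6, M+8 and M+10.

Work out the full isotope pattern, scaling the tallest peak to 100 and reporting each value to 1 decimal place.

44.4 : 100.0 : 83.5 : 32.1 : 5.8 : 0.4

Element Aa pattern (n=3): 0.5100824 : 0.3849558 : 0.0968412 : 0.0081206
Antimony pattern (n=2): 0.32729841 : 0.48960318 : 0.18309841
Convolve the two distributions (both contribute in 2-u steps):
  M: 0.5100824×0.32729841 = 0.166949
  M+2: 0.5100824×0.48960318 + 0.3849558×0.32729841 = 0.375733
  M+4: 0.5100824×0.18309841 + 0.3849558×0.48960318 + 0.0968412×0.32729841 = 0.313567
  M+6: 0.3849558×0.18309841 + 0.0968412×0.48960318 + 0.0081206×0.32729841 = 0.120556
  M+8: 0.0968412×0.18309841 + 0.0081206×0.48960318 = 0.021707
  M+10: 0.0081206×0.18309841 = 0.001487
Scale to base peak (0.375733) = 100: 44.4 : 100.0 : 83.5 : 32.1 : 5.8 : 0.4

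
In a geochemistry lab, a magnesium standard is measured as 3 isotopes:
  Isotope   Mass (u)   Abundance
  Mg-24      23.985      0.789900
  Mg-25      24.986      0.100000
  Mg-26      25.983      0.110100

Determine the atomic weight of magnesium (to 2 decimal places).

24.31 u

Ar = Σ fᵢ·mᵢ = 0.789900 × 23.985 + 0.100000 × 24.986 + 0.110100 × 25.983
= 18.9458 + 2.4986 + 2.8607 = 24.3051 u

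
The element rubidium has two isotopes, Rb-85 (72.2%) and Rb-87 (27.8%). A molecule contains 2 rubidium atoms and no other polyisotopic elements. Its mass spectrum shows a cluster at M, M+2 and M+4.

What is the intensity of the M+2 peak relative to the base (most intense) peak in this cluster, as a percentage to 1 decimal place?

77.0%

Term probabilities: M 0.5213, M+2 0.4014, M+4 0.0773. Base peak = M.
P(M) = C(2,0) × 0.722^2 × 0.278^0 = 1 × 0.521284 × 1.0000 = 0.521284 (base)
P(M+2) = C(2,1) × 0.722^1 × 0.278^1 = 2 × 0.7220 × 0.2780 = 0.401432
Relative intensity = 0.401432 / 0.521284 × 100 = 77.0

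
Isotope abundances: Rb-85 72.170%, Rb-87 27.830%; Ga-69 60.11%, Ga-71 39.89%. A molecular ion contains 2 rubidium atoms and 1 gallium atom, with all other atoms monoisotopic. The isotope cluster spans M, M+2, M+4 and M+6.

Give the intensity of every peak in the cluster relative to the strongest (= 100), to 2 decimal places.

69.69 : 100.00 : 46.03 : 6.88

Rubidium pattern (n=2): 0.52085089 : 0.40169822 : 0.07745089
Gallium pattern (n=1): 0.6011 : 0.3989
Convolve the two distributions (both contribute in 2-u steps):
  M: 0.52085089×0.6011 = 0.313083
  M+2: 0.52085089×0.3989 + 0.40169822×0.6011 = 0.449228
  M+4: 0.40169822×0.3989 + 0.07745089×0.6011 = 0.206793
  M+6: 0.07745089×0.3989 = 0.030895
Scale to base peak (0.449228) = 100: 69.69 : 100.00 : 46.03 : 6.88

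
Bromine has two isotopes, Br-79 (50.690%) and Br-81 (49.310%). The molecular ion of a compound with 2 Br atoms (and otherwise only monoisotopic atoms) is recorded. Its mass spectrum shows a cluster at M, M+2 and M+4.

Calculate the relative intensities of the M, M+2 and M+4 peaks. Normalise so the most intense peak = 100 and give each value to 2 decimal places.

51.40 : 100.00 : 48.64

Each Br atom is independently Br-79 (p = 0.50690) or Br-81 (q = 0.49310); the cluster is the binomial expansion (p + q)^2.
P(M) = 0.50690^2 = 0.256948
P(M+2) = 2 × 0.50690^1 × 0.49310^1 = 0.499905
P(M+4) = 0.49310^2 = 0.243148
The M+2 peak is largest (0.499905); scaling to 100 gives 51.40 : 100.00 : 48.64.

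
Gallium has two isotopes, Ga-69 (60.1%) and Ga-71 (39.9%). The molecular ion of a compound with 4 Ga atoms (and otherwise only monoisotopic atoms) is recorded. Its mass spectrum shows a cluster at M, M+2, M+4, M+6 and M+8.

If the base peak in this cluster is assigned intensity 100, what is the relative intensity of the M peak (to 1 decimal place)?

(0.601 + 0.399)^4 gives M 0.1305, M+2 0.3465, M+4 0.3450, M+6 0.1527, M+8 0.0253; the largest is M+2.
P(M+2) = C(4,1) × 0.601^3 × 0.399^1 = 4 × 0.2170818 × 0.3990 = 0.346463 (base)
P(M) = C(4,0) × 0.601^4 × 0.399^0 = 1 × 0.13046616 × 1.0000 = 0.130466
Relative intensity = 0.130466 / 0.346463 × 100 = 37.7

37.7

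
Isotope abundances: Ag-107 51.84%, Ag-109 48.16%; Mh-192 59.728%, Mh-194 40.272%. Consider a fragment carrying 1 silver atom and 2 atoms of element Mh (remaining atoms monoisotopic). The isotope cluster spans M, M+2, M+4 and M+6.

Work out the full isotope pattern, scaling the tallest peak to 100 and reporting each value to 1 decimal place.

43.9 : 100.0 : 75.0 : 18.5

Silver pattern (n=1): 0.5184 : 0.4816
Element Mh pattern (n=2): 0.3567434 : 0.4810732 : 0.1621834
Convolve the two distributions (both contribute in 2-u steps):
  M: 0.5184×0.3567434 = 0.184936
  M+2: 0.5184×0.4810732 + 0.4816×0.3567434 = 0.421196
  M+4: 0.5184×0.1621834 + 0.4816×0.4810732 = 0.315761
  M+6: 0.4816×0.1621834 = 0.078108
Scale to base peak (0.421196) = 100: 43.9 : 100.0 : 75.0 : 18.5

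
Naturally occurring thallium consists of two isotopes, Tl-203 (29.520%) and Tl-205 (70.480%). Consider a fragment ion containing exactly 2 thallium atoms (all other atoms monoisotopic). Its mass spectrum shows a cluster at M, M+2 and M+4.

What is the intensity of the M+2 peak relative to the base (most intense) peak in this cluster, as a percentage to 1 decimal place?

(0.29520 + 0.70480)^2 gives M 0.0871, M+2 0.4161, M+4 0.4967; the largest is M+4.
P(M+4) = C(2,2) × 0.29520^0 × 0.70480^2 = 1 × 1.0000 × 0.49674304 = 0.496743 (base)
P(M+2) = C(2,1) × 0.29520^1 × 0.70480^1 = 2 × 0.2952 × 0.7048 = 0.416114
Relative intensity = 0.416114 / 0.496743 × 100 = 83.8

83.8%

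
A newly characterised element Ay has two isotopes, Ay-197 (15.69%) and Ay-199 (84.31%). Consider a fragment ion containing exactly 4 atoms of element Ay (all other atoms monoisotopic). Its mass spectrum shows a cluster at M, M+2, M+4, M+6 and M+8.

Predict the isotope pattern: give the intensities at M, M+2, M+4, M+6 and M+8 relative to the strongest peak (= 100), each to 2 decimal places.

0.12 : 2.58 : 20.78 : 74.44 : 100.00

The 4 Ay atoms are independent, so intensities follow the terms of (0.1569 + 0.8431)^4.
P(M) = 0.1569^4 = 0.000606
P(M+2) = 4 × 0.1569^3 × 0.8431^1 = 0.013026
P(M+4) = 6 × 0.1569^2 × 0.8431^2 = 0.104992
P(M+6) = 4 × 0.1569^1 × 0.8431^3 = 0.376115
P(M+8) = 0.8431^4 = 0.505262
The M+8 peak is largest (0.505262); scaling to 100 gives 0.12 : 2.58 : 20.78 : 74.44 : 100.00.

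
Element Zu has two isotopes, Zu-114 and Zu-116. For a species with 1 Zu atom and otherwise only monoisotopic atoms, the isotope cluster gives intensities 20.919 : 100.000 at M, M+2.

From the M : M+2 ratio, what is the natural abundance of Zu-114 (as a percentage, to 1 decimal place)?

17.3%

Let p = fractional abundance of Zu-114. I(M+2)/I(M) = [C(1,1)·p^0·(1−p)] / p^1 = 1·(1−p)/p = 100.000/20.919 = 4.7803
(1−p)/p = 4.7803/1 = 4.7803  ⇒  p = 1/(1 + 4.7803) = 0.1730
Zu-114: 17.3%, Zu-116: 82.7%.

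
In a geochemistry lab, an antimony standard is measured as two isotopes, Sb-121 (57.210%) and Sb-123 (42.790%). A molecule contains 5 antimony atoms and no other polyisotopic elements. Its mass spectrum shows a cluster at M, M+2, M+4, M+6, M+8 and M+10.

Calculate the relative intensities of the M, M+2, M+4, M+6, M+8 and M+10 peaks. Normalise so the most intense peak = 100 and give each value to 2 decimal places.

Each Sb atom is independently Sb-121 (p = 0.57210) or Sb-123 (q = 0.42790); the cluster is the binomial expansion (p + q)^5.
P(M) = 0.57210^5 = 0.061286
P(M+2) = 5 × 0.57210^4 × 0.42790^1 = 0.229192
P(M+4) = 10 × 0.57210^3 × 0.42790^2 = 0.342847
P(M+6) = 10 × 0.57210^2 × 0.42790^3 = 0.256431
P(M+8) = 5 × 0.57210^1 × 0.42790^4 = 0.095898
P(M+10) = 0.42790^5 = 0.014345
The M+4 peak is largest (0.342847); scaling to 100 gives 17.88 : 66.85 : 100.00 : 74.79 : 27.97 : 4.18.

17.88 : 66.85 : 100.00 : 74.79 : 27.97 : 4.18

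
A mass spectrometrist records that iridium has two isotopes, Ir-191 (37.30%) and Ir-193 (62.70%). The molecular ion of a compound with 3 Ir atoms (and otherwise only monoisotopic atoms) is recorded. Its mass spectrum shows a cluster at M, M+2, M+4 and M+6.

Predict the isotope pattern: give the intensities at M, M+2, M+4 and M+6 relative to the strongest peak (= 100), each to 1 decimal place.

Each Ir atom is independently Ir-191 (p = 0.3730) or Ir-193 (q = 0.6270); the cluster is the binomial expansion (p + q)^3.
P(M) = 0.3730^3 = 0.051895
P(M+2) = 3 × 0.3730^2 × 0.6270^1 = 0.261702
P(M+4) = 3 × 0.3730^1 × 0.6270^2 = 0.439911
P(M+6) = 0.6270^3 = 0.246492
The M+4 peak is largest (0.439911); scaling to 100 gives 11.8 : 59.5 : 100.0 : 56.0.

11.8 : 59.5 : 100.0 : 56.0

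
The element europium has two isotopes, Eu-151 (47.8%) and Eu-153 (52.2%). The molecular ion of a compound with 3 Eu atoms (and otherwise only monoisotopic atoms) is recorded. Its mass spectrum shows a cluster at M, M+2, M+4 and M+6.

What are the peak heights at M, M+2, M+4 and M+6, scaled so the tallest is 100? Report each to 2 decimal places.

27.95 : 91.57 : 100.00 : 36.40

Each Eu atom is independently Eu-151 (p = 0.478) or Eu-153 (q = 0.522); the cluster is the binomial expansion (p + q)^3.
P(M) = 0.478^3 = 0.109215
P(M+2) = 3 × 0.478^2 × 0.522^1 = 0.357806
P(M+4) = 3 × 0.478^1 × 0.522^2 = 0.390742
P(M+6) = 0.522^3 = 0.142237
The M+4 peak is largest (0.390742); scaling to 100 gives 27.95 : 91.57 : 100.00 : 36.40.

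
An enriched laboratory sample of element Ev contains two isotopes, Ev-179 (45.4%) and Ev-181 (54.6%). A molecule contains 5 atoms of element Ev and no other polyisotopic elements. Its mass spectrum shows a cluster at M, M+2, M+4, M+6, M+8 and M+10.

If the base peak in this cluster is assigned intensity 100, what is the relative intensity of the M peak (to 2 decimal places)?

5.75

Term probabilities: M 0.0193, M+2 0.1160, M+4 0.2790, M+6 0.3355, M+8 0.2017, M+10 0.0485. Base peak = M+6.
P(M+6) = C(5,3) × 0.454^2 × 0.546^3 = 10 × 0.206116 × 0.16277134 = 0.335498 (base)
P(M) = C(5,0) × 0.454^5 × 0.546^0 = 1 × 0.01928765 × 1.0000 = 0.019288
Relative intensity = 0.019288 / 0.335498 × 100 = 5.75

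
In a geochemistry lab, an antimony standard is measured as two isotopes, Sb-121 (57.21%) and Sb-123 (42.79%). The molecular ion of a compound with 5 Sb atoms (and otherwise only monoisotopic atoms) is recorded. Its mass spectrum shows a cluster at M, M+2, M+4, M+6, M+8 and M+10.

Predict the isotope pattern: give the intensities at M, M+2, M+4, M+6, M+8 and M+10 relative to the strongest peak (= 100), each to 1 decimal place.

The 5 Sb atoms are independent, so intensities follow the terms of (0.5721 + 0.4279)^5.
P(M) = 0.5721^5 = 0.061286
P(M+2) = 5 × 0.5721^4 × 0.4279^1 = 0.229192
P(M+4) = 10 × 0.5721^3 × 0.4279^2 = 0.342847
P(M+6) = 10 × 0.5721^2 × 0.4279^3 = 0.256431
P(M+8) = 5 × 0.5721^1 × 0.4279^4 = 0.095898
P(M+10) = 0.4279^5 = 0.014345
The M+4 peak is largest (0.342847); scaling to 100 gives 17.9 : 66.8 : 100.0 : 74.8 : 28.0 : 4.2.

17.9 : 66.8 : 100.0 : 74.8 : 28.0 : 4.2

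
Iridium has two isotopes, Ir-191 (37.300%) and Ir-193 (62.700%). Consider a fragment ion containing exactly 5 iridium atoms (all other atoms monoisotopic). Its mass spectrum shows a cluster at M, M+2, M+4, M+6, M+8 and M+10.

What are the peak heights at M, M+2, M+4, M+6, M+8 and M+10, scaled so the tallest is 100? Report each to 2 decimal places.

2.11 : 17.70 : 59.49 : 100.00 : 84.05 : 28.26

Each Ir atom is independently Ir-191 (p = 0.37300) or Ir-193 (q = 0.62700); the cluster is the binomial expansion (p + q)^5.
P(M) = 0.37300^5 = 0.007220
P(M+2) = 5 × 0.37300^4 × 0.62700^1 = 0.060684
P(M+4) = 10 × 0.37300^3 × 0.62700^2 = 0.204015
P(M+6) = 10 × 0.37300^2 × 0.62700^3 = 0.342942
P(M+8) = 5 × 0.37300^1 × 0.62700^4 = 0.288237
P(M+10) = 0.62700^5 = 0.096903
The M+6 peak is largest (0.342942); scaling to 100 gives 2.11 : 17.70 : 59.49 : 100.00 : 84.05 : 28.26.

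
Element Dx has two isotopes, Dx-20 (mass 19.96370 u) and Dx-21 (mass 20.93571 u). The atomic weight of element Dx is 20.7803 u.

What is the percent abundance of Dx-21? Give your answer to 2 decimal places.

Let x be the fractional abundance of Dx-20; then Dx-21 has abundance 1 − x.
19.96370·x + 20.93571·(1 − x) = 20.7803
(19.96370 − 20.93571)·x = 20.7803 − 20.93571
x = -0.15541 / -0.97201 = 0.15989 → 15.99% Dx-20, 84.01% Dx-21.

84.01%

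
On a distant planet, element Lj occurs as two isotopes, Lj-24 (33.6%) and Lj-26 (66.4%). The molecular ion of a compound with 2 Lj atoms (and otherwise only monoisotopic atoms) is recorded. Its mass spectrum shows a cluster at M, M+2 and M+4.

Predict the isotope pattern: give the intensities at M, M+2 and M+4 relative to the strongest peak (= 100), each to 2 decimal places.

25.30 : 100.00 : 98.81

Each Lj atom is independently Lj-24 (p = 0.336) or Lj-26 (q = 0.664); the cluster is the binomial expansion (p + q)^2.
P(M) = 0.336^2 = 0.112896
P(M+2) = 2 × 0.336^1 × 0.664^1 = 0.446208
P(M+4) = 0.664^2 = 0.440896
The M+2 peak is largest (0.446208); scaling to 100 gives 25.30 : 100.00 : 98.81.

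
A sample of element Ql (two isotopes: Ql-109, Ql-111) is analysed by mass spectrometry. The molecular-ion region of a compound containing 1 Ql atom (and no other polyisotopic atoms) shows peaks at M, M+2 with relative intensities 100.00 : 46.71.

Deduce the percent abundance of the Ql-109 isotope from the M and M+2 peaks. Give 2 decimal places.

68.16%

Let p = fractional abundance of Ql-109. I(M+2)/I(M) = [C(1,1)·p^0·(1−p)] / p^1 = 1·(1−p)/p = 46.71/100.00 = 0.4671
(1−p)/p = 0.4671/1 = 0.4671  ⇒  p = 1/(1 + 0.4671) = 0.6816
Ql-109: 68.16%, Ql-111: 31.84%.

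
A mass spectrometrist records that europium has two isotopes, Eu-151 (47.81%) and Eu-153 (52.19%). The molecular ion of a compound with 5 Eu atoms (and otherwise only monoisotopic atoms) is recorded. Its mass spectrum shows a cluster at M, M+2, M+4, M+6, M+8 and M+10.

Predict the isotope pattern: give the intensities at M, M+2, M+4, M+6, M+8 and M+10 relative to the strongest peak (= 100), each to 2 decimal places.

7.69 : 41.96 : 91.61 : 100.00 : 54.58 : 11.92

The 5 Eu atoms are independent, so intensities follow the terms of (0.4781 + 0.5219)^5.
P(M) = 0.4781^5 = 0.024980
P(M+2) = 5 × 0.4781^4 × 0.5219^1 = 0.136343
P(M+4) = 10 × 0.4781^3 × 0.5219^2 = 0.297667
P(M+6) = 10 × 0.4781^2 × 0.5219^3 = 0.324937
P(M+8) = 5 × 0.4781^1 × 0.5219^4 = 0.177353
P(M+10) = 0.5219^5 = 0.038720
The M+6 peak is largest (0.324937); scaling to 100 gives 7.69 : 41.96 : 91.61 : 100.00 : 54.58 : 11.92.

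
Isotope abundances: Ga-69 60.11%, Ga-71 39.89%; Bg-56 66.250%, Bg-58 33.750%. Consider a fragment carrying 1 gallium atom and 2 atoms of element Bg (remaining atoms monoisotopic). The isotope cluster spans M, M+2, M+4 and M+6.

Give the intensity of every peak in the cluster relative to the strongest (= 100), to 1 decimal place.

Gallium pattern (n=1): 0.6011 : 0.3989
Element Bg pattern (n=2): 0.43890625 : 0.4471875 : 0.11390625
Convolve the two distributions (both contribute in 2-u steps):
  M: 0.6011×0.43890625 = 0.263827
  M+2: 0.6011×0.4471875 + 0.3989×0.43890625 = 0.443884
  M+4: 0.6011×0.11390625 + 0.3989×0.4471875 = 0.246852
  M+6: 0.3989×0.11390625 = 0.045437
Scale to base peak (0.443884) = 100: 59.4 : 100.0 : 55.6 : 10.2

59.4 : 100.0 : 55.6 : 10.2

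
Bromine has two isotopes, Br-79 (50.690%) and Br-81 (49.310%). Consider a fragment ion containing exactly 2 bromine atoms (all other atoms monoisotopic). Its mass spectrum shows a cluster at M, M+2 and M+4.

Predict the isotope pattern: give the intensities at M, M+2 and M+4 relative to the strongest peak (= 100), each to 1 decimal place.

51.4 : 100.0 : 48.6

Expanding (0.50690 + 0.49310)^2:
P(M) = 0.50690^2 = 0.256948
P(M+2) = 2 × 0.50690^1 × 0.49310^1 = 0.499905
P(M+4) = 0.49310^2 = 0.243148
The M+2 peak is largest (0.499905); scaling to 100 gives 51.4 : 100.0 : 48.6.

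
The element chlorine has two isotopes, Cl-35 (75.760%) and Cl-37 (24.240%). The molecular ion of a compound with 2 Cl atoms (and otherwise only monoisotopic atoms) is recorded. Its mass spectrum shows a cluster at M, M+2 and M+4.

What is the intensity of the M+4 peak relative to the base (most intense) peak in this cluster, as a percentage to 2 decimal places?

10.24%

(0.75760 + 0.24240)^2 gives M 0.5740, M+2 0.3673, M+4 0.0588; the largest is M.
P(M) = C(2,0) × 0.75760^2 × 0.24240^0 = 1 × 0.57395776 × 1.0000 = 0.573958 (base)
P(M+4) = C(2,2) × 0.75760^0 × 0.24240^2 = 1 × 1.0000 × 0.05875776 = 0.058758
Relative intensity = 0.058758 / 0.573958 × 100 = 10.24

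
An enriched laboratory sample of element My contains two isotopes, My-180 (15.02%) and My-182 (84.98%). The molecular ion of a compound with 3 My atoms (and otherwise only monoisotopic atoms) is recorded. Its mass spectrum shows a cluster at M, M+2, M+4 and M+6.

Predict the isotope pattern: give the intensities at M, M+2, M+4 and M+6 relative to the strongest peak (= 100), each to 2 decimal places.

The 3 My atoms are independent, so intensities follow the terms of (0.1502 + 0.8498)^3.
P(M) = 0.1502^3 = 0.003389
P(M+2) = 3 × 0.1502^2 × 0.8498^1 = 0.057515
P(M+4) = 3 × 0.1502^1 × 0.8498^2 = 0.325405
P(M+6) = 0.8498^3 = 0.613692
The M+6 peak is largest (0.613692); scaling to 100 gives 0.55 : 9.37 : 53.02 : 100.00.

0.55 : 9.37 : 53.02 : 100.00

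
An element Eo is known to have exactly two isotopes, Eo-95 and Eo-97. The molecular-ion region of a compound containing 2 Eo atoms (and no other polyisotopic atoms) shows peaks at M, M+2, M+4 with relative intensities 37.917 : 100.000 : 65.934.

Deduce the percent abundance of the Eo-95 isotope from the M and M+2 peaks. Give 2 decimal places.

Write p for the Eo-95 fraction. I(M+2)/I(M) = [C(2,1)·p^1·(1−p)] / p^2 = 2·(1−p)/p = 100.000/37.917 = 2.6373
(1−p)/p = 2.6373/2 = 1.3187  ⇒  p = 1/(1 + 1.3187) = 0.4313
Eo-95: 43.13%, Eo-97: 56.87%.

43.13%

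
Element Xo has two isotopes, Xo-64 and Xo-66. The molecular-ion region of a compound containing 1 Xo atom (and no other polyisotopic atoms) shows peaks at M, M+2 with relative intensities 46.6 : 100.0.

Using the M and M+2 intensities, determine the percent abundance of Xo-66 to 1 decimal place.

68.2%

Let p = fractional abundance of Xo-64. I(M+2)/I(M) = [C(1,1)·p^0·(1−p)] / p^1 = 1·(1−p)/p = 100.0/46.6 = 2.1459
(1−p)/p = 2.1459/1 = 2.1459  ⇒  p = 1/(1 + 2.1459) = 0.3179
Xo-64: 31.8%, Xo-66: 68.2%.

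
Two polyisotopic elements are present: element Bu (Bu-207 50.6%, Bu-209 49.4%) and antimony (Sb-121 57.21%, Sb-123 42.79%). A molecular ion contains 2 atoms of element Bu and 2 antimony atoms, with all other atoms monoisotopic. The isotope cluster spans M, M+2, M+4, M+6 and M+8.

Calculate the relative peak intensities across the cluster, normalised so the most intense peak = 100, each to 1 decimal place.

22.6 : 77.8 : 100.0 : 56.8 : 12.0

Element Bu pattern (n=2): 0.256036 : 0.499928 : 0.244036
Antimony pattern (n=2): 0.32729841 : 0.48960318 : 0.18309841
Convolve the two distributions (both contribute in 2-u steps):
  M: 0.256036×0.32729841 = 0.083800
  M+2: 0.256036×0.48960318 + 0.499928×0.32729841 = 0.288982
  M+4: 0.256036×0.18309841 + 0.499928×0.48960318 + 0.244036×0.32729841 = 0.371519
  M+6: 0.499928×0.18309841 + 0.244036×0.48960318 = 0.211017
  M+8: 0.244036×0.18309841 = 0.044683
Scale to base peak (0.371519) = 100: 22.6 : 77.8 : 100.0 : 56.8 : 12.0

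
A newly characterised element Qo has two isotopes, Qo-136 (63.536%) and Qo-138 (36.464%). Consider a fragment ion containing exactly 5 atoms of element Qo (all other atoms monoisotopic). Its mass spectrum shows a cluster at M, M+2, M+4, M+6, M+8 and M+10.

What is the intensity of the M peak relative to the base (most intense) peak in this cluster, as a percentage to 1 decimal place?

30.4%

(0.63536 + 0.36464)^5 gives M 0.1035, M+2 0.2971, M+4 0.3410, M+6 0.1957, M+8 0.0562, M+10 0.0064; the largest is M+4.
P(M+4) = C(5,2) × 0.63536^3 × 0.36464^2 = 10 × 0.2564836 × 0.13296233 = 0.341027 (base)
P(M) = C(5,0) × 0.63536^5 × 0.36464^0 = 1 × 0.1035379 × 1.0000 = 0.103538
Relative intensity = 0.103538 / 0.341027 × 100 = 30.4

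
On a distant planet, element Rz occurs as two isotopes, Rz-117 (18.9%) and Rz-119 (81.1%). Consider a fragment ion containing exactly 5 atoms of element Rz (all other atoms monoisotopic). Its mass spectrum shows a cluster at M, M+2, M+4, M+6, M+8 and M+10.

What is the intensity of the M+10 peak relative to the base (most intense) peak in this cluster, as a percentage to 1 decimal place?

Term probabilities: M 0.0002, M+2 0.0052, M+4 0.0444, M+6 0.1905, M+8 0.4088, M+10 0.3508. Base peak = M+8.
P(M+8) = C(5,4) × 0.189^1 × 0.811^4 = 5 × 0.1890 × 0.43259691 = 0.408804 (base)
P(M+10) = C(5,5) × 0.189^0 × 0.811^5 = 1 × 1.0000 × 0.3508361 = 0.350836
Relative intensity = 0.350836 / 0.408804 × 100 = 85.8

85.8%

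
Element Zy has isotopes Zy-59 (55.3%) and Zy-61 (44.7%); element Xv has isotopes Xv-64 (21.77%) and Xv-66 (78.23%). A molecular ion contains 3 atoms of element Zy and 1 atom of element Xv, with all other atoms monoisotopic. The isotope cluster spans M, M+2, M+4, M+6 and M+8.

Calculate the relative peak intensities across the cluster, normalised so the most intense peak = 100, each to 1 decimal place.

9.4 : 56.4 : 100.0 : 70.9 : 17.8

Element Zy pattern (n=3): 0.16911238 : 0.41008987 : 0.33148313 : 0.08931462
Element Xv pattern (n=1): 0.2177 : 0.7823
Convolve the two distributions (both contribute in 2-u steps):
  M: 0.16911238×0.2177 = 0.036816
  M+2: 0.16911238×0.7823 + 0.41008987×0.2177 = 0.221573
  M+4: 0.41008987×0.7823 + 0.33148313×0.2177 = 0.392977
  M+6: 0.33148313×0.7823 + 0.08931462×0.2177 = 0.278763
  M+8: 0.08931462×0.7823 = 0.069871
Scale to base peak (0.392977) = 100: 9.4 : 56.4 : 100.0 : 70.9 : 17.8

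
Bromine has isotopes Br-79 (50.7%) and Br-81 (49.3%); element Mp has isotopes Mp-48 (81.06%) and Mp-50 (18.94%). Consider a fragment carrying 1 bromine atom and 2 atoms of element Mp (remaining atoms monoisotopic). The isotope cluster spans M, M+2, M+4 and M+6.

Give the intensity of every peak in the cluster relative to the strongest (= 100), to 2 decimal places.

Bromine pattern (n=1): 0.5070 : 0.4930
Element Mp pattern (n=2): 0.65707236 : 0.30705528 : 0.03587236
Convolve the two distributions (both contribute in 2-u steps):
  M: 0.5070×0.65707236 = 0.333136
  M+2: 0.5070×0.30705528 + 0.4930×0.65707236 = 0.479614
  M+4: 0.5070×0.03587236 + 0.4930×0.30705528 = 0.169566
  M+6: 0.4930×0.03587236 = 0.017685
Scale to base peak (0.479614) = 100: 69.46 : 100.00 : 35.35 : 3.69

69.46 : 100.00 : 35.35 : 3.69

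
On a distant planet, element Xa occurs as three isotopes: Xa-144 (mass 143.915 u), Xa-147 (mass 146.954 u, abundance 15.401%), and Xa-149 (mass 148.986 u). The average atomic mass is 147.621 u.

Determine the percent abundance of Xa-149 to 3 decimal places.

63.853%

Let x and y be the fractions of Xa-144 and Xa-149. Then x + y = 1 − 0.15401 = 0.84599 and 143.915x + 148.986y = 147.621 − 0.15401×146.954 = 124.98861446.
Substituting: 143.915x + 148.986(0.84599 − x) = 124.98861446
(143.915 − 148.986)x = -1.05205168  ⇒  x = 0.20746, y = 0.63853
Xa-144: 20.746%, Xa-149: 63.853%.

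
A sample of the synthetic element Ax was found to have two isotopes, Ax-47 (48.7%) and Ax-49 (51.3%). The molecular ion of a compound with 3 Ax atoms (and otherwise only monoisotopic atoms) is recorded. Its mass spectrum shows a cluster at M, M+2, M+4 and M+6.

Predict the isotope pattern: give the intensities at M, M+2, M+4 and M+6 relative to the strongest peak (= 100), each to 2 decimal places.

Each Ax atom is independently Ax-47 (p = 0.487) or Ax-49 (q = 0.513); the cluster is the binomial expansion (p + q)^3.
P(M) = 0.487^3 = 0.115501
P(M+2) = 3 × 0.487^2 × 0.513^1 = 0.365003
P(M+4) = 3 × 0.487^1 × 0.513^2 = 0.384490
P(M+6) = 0.513^3 = 0.135006
The M+4 peak is largest (0.384490); scaling to 100 gives 30.04 : 94.93 : 100.00 : 35.11.

30.04 : 94.93 : 100.00 : 35.11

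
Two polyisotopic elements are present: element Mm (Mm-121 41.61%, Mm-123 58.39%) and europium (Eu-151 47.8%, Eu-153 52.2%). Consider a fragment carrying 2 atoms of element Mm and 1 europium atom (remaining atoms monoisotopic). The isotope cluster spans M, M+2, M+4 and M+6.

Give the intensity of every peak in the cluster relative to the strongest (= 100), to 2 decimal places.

19.86 : 77.44 : 100.00 : 42.72

Element Mm pattern (n=2): 0.17313921 : 0.48592158 : 0.34093921
Europium pattern (n=1): 0.4780 : 0.5220
Convolve the two distributions (both contribute in 2-u steps):
  M: 0.17313921×0.4780 = 0.082761
  M+2: 0.17313921×0.5220 + 0.48592158×0.4780 = 0.322649
  M+4: 0.48592158×0.5220 + 0.34093921×0.4780 = 0.416620
  M+6: 0.34093921×0.5220 = 0.177970
Scale to base peak (0.416620) = 100: 19.86 : 77.44 : 100.00 : 42.72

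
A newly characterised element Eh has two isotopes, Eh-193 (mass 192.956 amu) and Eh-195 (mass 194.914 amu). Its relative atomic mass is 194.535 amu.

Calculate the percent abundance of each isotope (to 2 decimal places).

Eh-193: 19.36%, Eh-195: 80.64%

With x = fraction of Eh-193 (so Eh-195 is 1 − x):
192.956·x + 194.914·(1 − x) = 194.535
(192.956 − 194.914)·x = 194.535 − 194.914
x = -0.379 / -1.958 = 0.19356 → 19.36% Eh-193, 80.64% Eh-195.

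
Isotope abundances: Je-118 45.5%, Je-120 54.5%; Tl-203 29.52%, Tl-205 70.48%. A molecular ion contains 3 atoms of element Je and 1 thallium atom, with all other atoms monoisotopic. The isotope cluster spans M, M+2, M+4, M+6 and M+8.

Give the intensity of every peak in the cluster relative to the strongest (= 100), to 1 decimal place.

7.8 : 46.4 : 100.0 : 93.1 : 31.8

Element Je pattern (n=3): 0.09419638 : 0.33848587 : 0.40543912 : 0.16187862
Thallium pattern (n=1): 0.2952 : 0.7048
Convolve the two distributions (both contribute in 2-u steps):
  M: 0.09419638×0.2952 = 0.027807
  M+2: 0.09419638×0.7048 + 0.33848587×0.2952 = 0.166311
  M+4: 0.33848587×0.7048 + 0.40543912×0.2952 = 0.358250
  M+6: 0.40543912×0.7048 + 0.16187862×0.2952 = 0.333540
  M+8: 0.16187862×0.7048 = 0.114092
Scale to base peak (0.358250) = 100: 7.8 : 46.4 : 100.0 : 93.1 : 31.8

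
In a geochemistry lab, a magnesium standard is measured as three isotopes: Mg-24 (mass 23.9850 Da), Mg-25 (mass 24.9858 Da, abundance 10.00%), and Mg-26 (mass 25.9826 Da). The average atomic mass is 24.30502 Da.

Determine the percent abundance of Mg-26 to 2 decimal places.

11.01%

Let x and y be the fractions of Mg-24 and Mg-26. Then x + y = 1 − 0.1000 = 0.9000 and 23.9850x + 25.9826y = 24.30502 − 0.1000×24.9858 = 21.80644.
Substituting: 23.9850x + 25.9826(0.9000 − x) = 21.80644
(23.9850 − 25.9826)x = -1.5779  ⇒  x = 0.78990, y = 0.11010
Mg-24: 78.99%, Mg-26: 11.01%.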